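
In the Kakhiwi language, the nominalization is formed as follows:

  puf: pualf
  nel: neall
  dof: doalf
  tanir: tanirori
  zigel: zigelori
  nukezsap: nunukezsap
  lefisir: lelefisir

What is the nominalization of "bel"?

beall

nel and zigel both end in -l yet inflect differently (neall, zigelori), so the final letter is not what conditions the rule; the number of vowels is.
"bel" has 1 vowel. The stems with 1 vowel (puf → pualf, nel → neall, dof → doalf) insert -al- after the first vowel.
So bel → beall.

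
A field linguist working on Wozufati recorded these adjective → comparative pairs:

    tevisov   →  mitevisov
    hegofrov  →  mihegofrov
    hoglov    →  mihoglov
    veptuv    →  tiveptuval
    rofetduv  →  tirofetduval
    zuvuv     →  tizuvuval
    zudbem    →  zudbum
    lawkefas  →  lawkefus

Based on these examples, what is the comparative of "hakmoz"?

mihakmoz

"hakmoz" has last vowel 'o'. The stems whose last vowel is 'o' (tevisov → mitevisov, hegofrov → mihegofrov, hoglov → mihoglov) add the prefix mi-.
The other patterns: stems whose last vowel is 'u' add ti- … -al around the stem; stems whose last vowel is 'a' or 'e' change the last vowel to 'u'.
So hakmoz → mihakmoz.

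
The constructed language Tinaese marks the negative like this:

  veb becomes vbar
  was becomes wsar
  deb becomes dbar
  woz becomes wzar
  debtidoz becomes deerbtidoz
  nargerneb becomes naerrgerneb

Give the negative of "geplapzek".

"geplapzek" has 3 vowels. The stems with 3 vowels (debtidoz → deerbtidoz, nargerneb → naerrgerneb) insert -er- after the first vowel.
So geplapzek → geerplapzek.

geerplapzek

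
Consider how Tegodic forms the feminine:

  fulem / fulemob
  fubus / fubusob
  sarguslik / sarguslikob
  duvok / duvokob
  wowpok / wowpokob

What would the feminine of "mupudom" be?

mupudomob

Every pair shown (fulem → fulemob, fubus → fubusob, sarguslik → sarguslikob, …) follows the same rule: add -ob.
So mupudom → mupudomob.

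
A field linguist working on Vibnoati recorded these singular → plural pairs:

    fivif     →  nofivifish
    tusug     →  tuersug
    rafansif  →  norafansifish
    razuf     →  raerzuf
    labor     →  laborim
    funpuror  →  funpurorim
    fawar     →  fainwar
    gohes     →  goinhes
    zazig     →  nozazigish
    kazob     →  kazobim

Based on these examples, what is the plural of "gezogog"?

"gezogog" has last vowel 'o'. The stems whose last vowel is 'o' (funpuror → funpurorim, labor → laborim, kazob → kazobim) add -im.
The other patterns: stems whose last vowel is 'i' add no- … -ish around the stem; stems whose last vowel is 'a' or 'e' insert -in- after the first vowel; stems whose last vowel is 'u' insert -er- after the first vowel.
So gezogog → gezogogim.

gezogogim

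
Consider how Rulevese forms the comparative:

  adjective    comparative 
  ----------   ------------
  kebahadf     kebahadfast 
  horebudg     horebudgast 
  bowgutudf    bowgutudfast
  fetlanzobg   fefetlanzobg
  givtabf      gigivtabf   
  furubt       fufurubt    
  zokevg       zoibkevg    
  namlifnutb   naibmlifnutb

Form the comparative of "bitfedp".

bitfedpast

horebudg and fetlanzobg both end in -g yet inflect differently (horebudgast, fefetlanzobg), so the final letter is not what conditions the rule; the second-to-last letter is.
"bitfedp" has second-to-last letter 'd'. The stems whose second-to-last letter is 'd' (kebahadf → kebahadfast, horebudg → horebudgast, bowgutudf → bowgutudfast) add -ast.
The other patterns: stems whose second-to-last letter is 'b' repeat the first consonant+vowel as a prefix; stems whose second-to-last letter is 't' or 'v' insert -ib- after the first vowel.
So bitfedp → bitfedpast.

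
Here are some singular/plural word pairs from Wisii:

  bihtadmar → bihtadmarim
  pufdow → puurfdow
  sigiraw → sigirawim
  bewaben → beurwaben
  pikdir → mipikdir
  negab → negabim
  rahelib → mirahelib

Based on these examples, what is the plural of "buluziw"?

mibuluziw

"buluziw" has last vowel 'i'. The stems whose last vowel is 'i' (pikdir → mipikdir, rahelib → mirahelib) add the prefix mi-.
The other patterns: stems whose last vowel is 'a' add -im; stems whose last vowel is 'e' or 'o' insert -ur- after the first vowel.
So buluziw → mibuluziw.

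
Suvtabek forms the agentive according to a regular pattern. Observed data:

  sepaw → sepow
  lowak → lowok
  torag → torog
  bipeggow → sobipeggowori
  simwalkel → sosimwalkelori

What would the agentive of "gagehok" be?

sepaw and bipeggow both end in -w yet inflect differently (sepow, sobipeggowori), so the final letter is not what conditions the rule; the last vowel is.
"gagehok" has last vowel 'o'. The one such stem in the data (bipeggow → sobipeggowori) adds so- … -ori around the stem, so the same rule applies.
The other pattern: stems whose last vowel is 'a' change the last vowel to 'o'.
So gagehok → sogagehokori.

sogagehokori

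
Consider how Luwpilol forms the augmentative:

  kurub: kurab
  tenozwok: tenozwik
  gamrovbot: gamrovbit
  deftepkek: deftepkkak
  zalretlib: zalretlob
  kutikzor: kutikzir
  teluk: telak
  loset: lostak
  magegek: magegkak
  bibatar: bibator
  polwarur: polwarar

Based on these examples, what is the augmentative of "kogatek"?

"kogatek" has last vowel 'e'. The stems whose last vowel is 'e' (magegek → magegkak, loset → lostak, deftepkek → deftepkkak) delete the last vowel and add -ak.
The other patterns: stems whose last vowel is 'o' change the last vowel to 'i'; stems whose last vowel is 'a' or 'i' change the last vowel to 'o'; stems whose last vowel is 'u' change the last vowel to 'a'.
So kogatek → kogatkak.

kogatkak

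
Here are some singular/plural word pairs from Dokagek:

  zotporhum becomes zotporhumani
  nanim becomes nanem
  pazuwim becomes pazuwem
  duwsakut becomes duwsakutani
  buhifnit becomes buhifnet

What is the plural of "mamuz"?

"mamuz" has last vowel 'u'. The stems whose last vowel is 'u' (zotporhum → zotporhumani, duwsakut → duwsakutani) add -ani.
So mamuz → mamuzani.

mamuzani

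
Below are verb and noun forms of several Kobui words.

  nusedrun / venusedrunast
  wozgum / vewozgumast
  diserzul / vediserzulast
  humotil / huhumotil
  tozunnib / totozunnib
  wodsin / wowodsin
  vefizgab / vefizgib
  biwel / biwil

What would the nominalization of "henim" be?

hehenim

diserzul and humotil both end in -l yet inflect differently (vediserzulast, huhumotil), so the final letter is not what conditions the rule; the last vowel is.
"henim" has last vowel 'i'. The stems whose last vowel is 'i' (humotil → huhumotil, tozunnib → totozunnib, wodsin → wowodsin) repeat the first consonant+vowel as a prefix.
The other patterns: stems whose last vowel is 'u' add ve- … -ast around the stem; stems whose last vowel is 'a' or 'e' change the last vowel to 'i'.
So henim → hehenim.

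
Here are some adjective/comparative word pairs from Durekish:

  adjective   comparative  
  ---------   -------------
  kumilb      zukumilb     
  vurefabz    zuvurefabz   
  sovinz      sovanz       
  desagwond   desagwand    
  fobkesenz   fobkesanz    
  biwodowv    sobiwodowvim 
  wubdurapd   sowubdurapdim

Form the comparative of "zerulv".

vurefabz and sovinz both end in -z yet inflect differently (zuvurefabz, sovanz), so the final letter is not what conditions the rule; the second-to-last letter is.
"zerulv" has second-to-last letter 'l'. The one such stem in the data (kumilb → zukumilb) adds the prefix zu-, so the same rule applies.
So zerulv → zuzerulv.

zuzerulv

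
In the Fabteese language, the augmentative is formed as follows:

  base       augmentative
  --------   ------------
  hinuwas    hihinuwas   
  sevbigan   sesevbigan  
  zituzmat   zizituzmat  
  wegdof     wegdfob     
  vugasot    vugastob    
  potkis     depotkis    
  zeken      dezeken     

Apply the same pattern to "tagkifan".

zituzmat and vugasot both end in -t yet inflect differently (zizituzmat, vugastob), so the final letter is not what conditions the rule; the last vowel is.
"tagkifan" has last vowel 'a'. The stems whose last vowel is 'a' (hinuwas → hihinuwas, sevbigan → sesevbigan, zituzmat → zizituzmat) repeat the first consonant+vowel as a prefix.
The other patterns: stems whose last vowel is 'o' delete the last vowel and add -ob; stems whose last vowel is 'e' or 'i' add the prefix de-.
So tagkifan → tatagkifan.

tatagkifan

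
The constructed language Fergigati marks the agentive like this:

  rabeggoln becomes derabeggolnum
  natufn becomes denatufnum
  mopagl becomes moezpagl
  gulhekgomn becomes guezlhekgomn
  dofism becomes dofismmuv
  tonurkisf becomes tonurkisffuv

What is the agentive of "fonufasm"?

gulhekgomn and rabeggoln both end in -n yet inflect differently (guezlhekgomn, derabeggolnum), so the final letter is not what conditions the rule; the second-to-last letter is.
"fonufasm" has second-to-last letter 's'. The stems whose second-to-last letter is 's' (tonurkisf → tonurkisffuv, dofism → dofismmuv) double the final consonant and add -uv.
So fonufasm → fonufasmmuv.

fonufasmmuv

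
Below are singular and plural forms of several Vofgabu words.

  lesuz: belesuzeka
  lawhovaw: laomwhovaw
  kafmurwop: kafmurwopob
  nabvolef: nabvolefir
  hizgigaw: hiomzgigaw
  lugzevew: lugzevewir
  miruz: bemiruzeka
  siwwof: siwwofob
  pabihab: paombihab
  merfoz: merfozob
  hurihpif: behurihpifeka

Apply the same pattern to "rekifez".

nabvolef and siwwof both end in -f yet inflect differently (nabvolefir, siwwofob), so the final letter is not what conditions the rule; the last vowel is.
"rekifez" has last vowel 'e'. The stems whose last vowel is 'e' (lugzevew → lugzevewir, nabvolef → nabvolefir) add -ir.
The other patterns: stems whose last vowel is 'o' add -ob; stems whose last vowel is 'a' insert -om- after the first vowel; stems whose last vowel is 'i' or 'u' add be- … -eka around the stem.
So rekifez → rekifezir.

rekifezir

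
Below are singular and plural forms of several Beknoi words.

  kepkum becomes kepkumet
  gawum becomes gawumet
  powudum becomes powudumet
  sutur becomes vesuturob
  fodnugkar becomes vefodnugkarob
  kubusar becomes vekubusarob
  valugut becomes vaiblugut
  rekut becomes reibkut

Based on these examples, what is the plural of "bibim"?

"bibim" ends in -m. The stems ending in -m (kepkum → kepkumet, gawum → gawumet, powudum → powudumet) add -et.
So bibim → bibimet.

bibimet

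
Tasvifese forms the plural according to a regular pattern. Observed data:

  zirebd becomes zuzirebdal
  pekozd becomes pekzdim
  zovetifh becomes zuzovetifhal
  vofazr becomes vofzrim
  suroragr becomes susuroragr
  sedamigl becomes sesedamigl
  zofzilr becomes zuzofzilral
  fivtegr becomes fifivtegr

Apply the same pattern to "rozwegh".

"rozwegh" has second-to-last letter 'g'. The stems whose second-to-last letter is 'g' (sedamigl → sesedamigl, fivtegr → fifivtegr, suroragr → susuroragr) repeat the first consonant+vowel as a prefix.
So rozwegh → rorozwegh.

rorozwegh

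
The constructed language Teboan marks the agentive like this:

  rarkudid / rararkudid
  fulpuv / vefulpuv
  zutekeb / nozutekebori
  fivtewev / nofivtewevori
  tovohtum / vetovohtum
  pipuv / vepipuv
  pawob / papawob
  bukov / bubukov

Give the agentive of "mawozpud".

vemawozpud

"mawozpud" has last vowel 'u'. The stems whose last vowel is 'u' (fulpuv → vefulpuv, tovohtum → vetovohtum, pipuv → vepipuv) add the prefix ve-.
So mawozpud → vemawozpud.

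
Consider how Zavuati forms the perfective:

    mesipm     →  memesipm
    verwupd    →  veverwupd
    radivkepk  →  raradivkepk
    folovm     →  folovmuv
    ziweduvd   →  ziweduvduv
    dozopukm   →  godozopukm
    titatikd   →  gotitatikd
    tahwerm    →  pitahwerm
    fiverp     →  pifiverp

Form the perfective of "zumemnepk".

zuzumemnepk

mesipm and folovm both end in -m yet inflect differently (memesipm, folovmuv), so the final letter is not what conditions the rule; the second-to-last letter is.
"zumemnepk" has second-to-last letter 'p'. The stems whose second-to-last letter is 'p' (mesipm → memesipm, verwupd → veverwupd, radivkepk → raradivkepk) repeat the first consonant+vowel as a prefix.
So zumemnepk → zuzumemnepk.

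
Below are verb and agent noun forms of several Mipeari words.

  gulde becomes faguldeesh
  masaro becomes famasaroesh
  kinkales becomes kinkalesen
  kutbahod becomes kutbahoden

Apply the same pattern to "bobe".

masaro and kutbahod both have last vowel 'o' yet inflect differently (famasaroesh, kutbahoden), so the last vowel is not what conditions the rule; whether the stem ends in a vowel or a consonant is.
"bobe" ends in a vowel. The stems ending in a vowel (masaro → famasaroesh, gulde → faguldeesh) add fa- … -esh around the stem.
The other pattern: stems ending in a consonant add -en.
So bobe → fabobeesh.

fabobeesh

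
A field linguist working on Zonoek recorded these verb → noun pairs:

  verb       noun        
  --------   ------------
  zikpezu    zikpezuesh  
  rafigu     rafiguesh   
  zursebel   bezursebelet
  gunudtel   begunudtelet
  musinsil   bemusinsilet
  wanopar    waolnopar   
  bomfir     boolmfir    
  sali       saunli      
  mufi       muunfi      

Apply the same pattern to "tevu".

musinsil and bomfir both have last vowel 'i' yet inflect differently (bemusinsilet, boolmfir), so the last vowel is not what conditions the rule; the final letter is.
"tevu" ends in -u. The stems ending in -u (zikpezu → zikpezuesh, rafigu → rafiguesh) add -esh.
The other patterns: stems ending in -l add be- … -et around the stem; stems ending in -r insert -ol- after the first vowel; stems ending in -i insert -un- after the first vowel.
So tevu → tevuesh.

tevuesh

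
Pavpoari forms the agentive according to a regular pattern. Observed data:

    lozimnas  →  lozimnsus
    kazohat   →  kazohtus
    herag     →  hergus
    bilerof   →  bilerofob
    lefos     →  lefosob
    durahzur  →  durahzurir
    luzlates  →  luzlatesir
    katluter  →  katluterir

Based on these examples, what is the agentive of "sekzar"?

sekzrus

"sekzar" has last vowel 'a'. The stems whose last vowel is 'a' (lozimnas → lozimnsus, kazohat → kazohtus, herag → hergus) delete the last vowel and add -us.
The other patterns: stems whose last vowel is 'o' add -ob; stems whose last vowel is 'e' or 'u' add -ir.
So sekzar → sekzrus.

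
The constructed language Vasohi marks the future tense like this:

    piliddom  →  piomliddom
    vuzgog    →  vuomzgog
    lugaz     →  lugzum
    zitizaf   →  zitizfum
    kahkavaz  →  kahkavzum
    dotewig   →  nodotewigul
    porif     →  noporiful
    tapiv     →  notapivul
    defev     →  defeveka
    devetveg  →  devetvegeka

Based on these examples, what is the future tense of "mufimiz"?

vuzgog and dotewig both end in -g yet inflect differently (vuomzgog, nodotewigul), so the final letter is not what conditions the rule; the last vowel is.
"mufimiz" has last vowel 'i'. The stems whose last vowel is 'i' (dotewig → nodotewigul, porif → noporiful, tapiv → notapivul) add no- … -ul around the stem.
The other patterns: stems whose last vowel is 'o' insert -om- after the first vowel; stems whose last vowel is 'a' delete the last vowel and add -um; stems whose last vowel is 'e' add -eka.
So mufimiz → nomufimizul.

nomufimizul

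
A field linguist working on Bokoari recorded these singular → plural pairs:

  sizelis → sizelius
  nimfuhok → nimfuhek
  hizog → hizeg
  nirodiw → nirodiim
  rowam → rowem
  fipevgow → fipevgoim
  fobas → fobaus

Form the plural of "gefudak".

gefudek

nirodiw and sizelis both have last vowel 'i' yet inflect differently (nirodiim, sizelius), so the last vowel is not what conditions the rule; the final letter is.
"gefudak" ends in -k. The one such stem in the data (nimfuhok → nimfuhek) changes the last vowel to 'e' (as do rowam, hizog), so the same rule applies.
The other patterns: stems ending in -w drop the final letter and add -im; stems ending in -s drop the final letter and add -us.
So gefudak → gefudek.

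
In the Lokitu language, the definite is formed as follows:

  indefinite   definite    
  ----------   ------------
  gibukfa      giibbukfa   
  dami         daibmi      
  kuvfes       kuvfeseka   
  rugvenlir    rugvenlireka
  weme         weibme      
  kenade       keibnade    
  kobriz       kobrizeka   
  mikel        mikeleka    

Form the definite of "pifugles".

pifugleseka

kuvfes and kenade both have last vowel 'e' yet inflect differently (kuvfeseka, keibnade), so the last vowel is not what conditions the rule; whether the stem ends in a vowel or a consonant is.
"pifugles" ends in a consonant. The stems ending in a consonant (kuvfes → kuvfeseka, kobriz → kobrizeka, rugvenlir → rugvenlireka) add -eka.
So pifugles → pifugleseka.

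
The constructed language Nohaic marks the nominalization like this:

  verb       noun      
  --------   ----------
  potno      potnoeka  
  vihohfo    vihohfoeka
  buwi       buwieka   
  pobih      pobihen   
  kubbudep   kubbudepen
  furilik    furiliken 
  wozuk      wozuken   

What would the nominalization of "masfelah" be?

"masfelah" ends in a consonant. The stems ending in a consonant (pobih → pobihen, kubbudep → kubbudepen, furilik → furiliken) add -en.
So masfelah → masfelahen.

masfelahen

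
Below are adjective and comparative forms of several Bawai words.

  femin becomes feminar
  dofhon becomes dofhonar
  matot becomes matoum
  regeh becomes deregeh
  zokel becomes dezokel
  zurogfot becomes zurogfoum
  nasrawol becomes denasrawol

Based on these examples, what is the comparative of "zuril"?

dofhon and matot both have last vowel 'o' yet inflect differently (dofhonar, matoum), so the last vowel is not what conditions the rule; the final letter is.
"zuril" ends in -l. The stems ending in -l (zokel → dezokel, nasrawol → denasrawol) add the prefix de-.
The other patterns: stems ending in -n add -ar; stems ending in -t drop the final letter and add -um.
So zuril → dezuril.

dezuril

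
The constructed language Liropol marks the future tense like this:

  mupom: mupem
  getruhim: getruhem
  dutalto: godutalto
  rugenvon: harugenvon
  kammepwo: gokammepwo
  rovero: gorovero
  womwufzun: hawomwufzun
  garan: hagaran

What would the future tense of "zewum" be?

zewem

rugenvon and rovero both have last vowel 'o' yet inflect differently (harugenvon, gorovero), so the last vowel is not what conditions the rule; the final letter is.
"zewum" ends in -m. The stems ending in -m (getruhim → getruhem, mupom → mupem) change the last vowel to 'e'.
The other patterns: stems ending in -n add the prefix ha-; stems ending in -o add the prefix go-.
So zewum → zewem.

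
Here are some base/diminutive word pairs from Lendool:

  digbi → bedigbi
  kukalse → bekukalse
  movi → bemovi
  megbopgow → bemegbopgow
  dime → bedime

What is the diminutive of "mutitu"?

Every pair shown (digbi → bedigbi, kukalse → bekukalse, movi → bemovi, …) follows the same rule: add the prefix be-.
So mutitu → bemutitu.

bemutitu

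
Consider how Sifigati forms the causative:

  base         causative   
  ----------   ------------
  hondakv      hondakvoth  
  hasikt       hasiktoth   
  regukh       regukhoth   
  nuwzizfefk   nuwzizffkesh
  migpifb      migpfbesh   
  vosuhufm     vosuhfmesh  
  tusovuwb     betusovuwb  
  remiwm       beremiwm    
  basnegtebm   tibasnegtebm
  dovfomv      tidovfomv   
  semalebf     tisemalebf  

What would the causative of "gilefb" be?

migpifb and tusovuwb both end in -b yet inflect differently (migpfbesh, betusovuwb), so the final letter is not what conditions the rule; the second-to-last letter is.
"gilefb" has second-to-last letter 'f'. The stems whose second-to-last letter is 'f' (nuwzizfefk → nuwzizffkesh, migpifb → migpfbesh, vosuhufm → vosuhfmesh) delete the last vowel and add -esh.
The other patterns: stems whose second-to-last letter is 'k' add -oth; stems whose second-to-last letter is 'w' add the prefix be-; stems whose second-to-last letter is 'b' or 'm' add the prefix ti-.
So gilefb → gilfbesh.

gilfbesh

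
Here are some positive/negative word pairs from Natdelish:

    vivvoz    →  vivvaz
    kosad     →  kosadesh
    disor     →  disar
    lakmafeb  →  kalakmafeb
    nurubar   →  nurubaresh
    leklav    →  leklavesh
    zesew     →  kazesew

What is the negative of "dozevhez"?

disor and nurubar both end in -r yet inflect differently (disar, nurubaresh), so the final letter is not what conditions the rule; the last vowel is.
"dozevhez" has last vowel 'e'. The stems whose last vowel is 'e' (lakmafeb → kalakmafeb, zesew → kazesew) add the prefix ka-.
The other patterns: stems whose last vowel is 'o' change the last vowel to 'a'; stems whose last vowel is 'a' add -esh.
So dozevhez → kadozevhez.

kadozevhez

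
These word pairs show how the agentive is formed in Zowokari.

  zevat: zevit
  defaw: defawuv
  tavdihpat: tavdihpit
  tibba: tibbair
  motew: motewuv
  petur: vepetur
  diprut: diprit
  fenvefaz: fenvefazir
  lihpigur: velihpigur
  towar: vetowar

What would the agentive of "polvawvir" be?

vepolvawvir

towar and tavdihpat both have last vowel 'a' yet inflect differently (vetowar, tavdihpit), so the last vowel is not what conditions the rule; the final letter is.
"polvawvir" ends in -r. The stems ending in -r (towar → vetowar, lihpigur → velihpigur, petur → vepetur) add the prefix ve-.
The other patterns: stems ending in -t change the last vowel to 'i'; stems ending in -w add -uv; stems ending in -a or -z add -ir.
So polvawvir → vepolvawvir.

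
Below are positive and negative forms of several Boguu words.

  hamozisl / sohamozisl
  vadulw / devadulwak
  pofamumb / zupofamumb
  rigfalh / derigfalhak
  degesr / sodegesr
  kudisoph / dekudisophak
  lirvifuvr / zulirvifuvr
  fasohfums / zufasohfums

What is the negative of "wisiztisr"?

sowisiztisr

"wisiztisr" has second-to-last letter 's'. The stems whose second-to-last letter is 's' (degesr → sodegesr, hamozisl → sohamozisl) add the prefix so-.
The other patterns: stems whose second-to-last letter is 'l' or 'p' add de- … -ak around the stem; stems whose second-to-last letter is 'm' or 'v' add the prefix zu-.
So wisiztisr → sowisiztisr.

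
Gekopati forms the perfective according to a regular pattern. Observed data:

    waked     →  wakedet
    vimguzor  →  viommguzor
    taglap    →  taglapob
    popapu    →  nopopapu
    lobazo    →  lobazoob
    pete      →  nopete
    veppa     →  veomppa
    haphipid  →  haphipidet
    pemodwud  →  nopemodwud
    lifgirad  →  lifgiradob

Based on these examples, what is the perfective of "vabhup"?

pemodwud and haphipid both end in -d yet inflect differently (nopemodwud, haphipidet), so the final letter is not what conditions the rule; the first letter is.
"vabhup" begins with v-. The stems beginning with v- (vimguzor → viommguzor, veppa → veomppa) insert -om- after the first vowel.
So vabhup → vaombhup.

vaombhup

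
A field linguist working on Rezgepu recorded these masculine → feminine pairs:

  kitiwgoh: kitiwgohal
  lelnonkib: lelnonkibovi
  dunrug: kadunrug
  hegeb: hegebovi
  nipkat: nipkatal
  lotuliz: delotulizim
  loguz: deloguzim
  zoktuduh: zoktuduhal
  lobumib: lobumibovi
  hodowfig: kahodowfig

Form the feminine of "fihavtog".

kafihavtog

hodowfig and lobumib both have last vowel 'i' yet inflect differently (kahodowfig, lobumibovi), so the last vowel is not what conditions the rule; the final letter is.
"fihavtog" ends in -g. The stems ending in -g (hodowfig → kahodowfig, dunrug → kadunrug) add the prefix ka-.
So fihavtog → kafihavtog.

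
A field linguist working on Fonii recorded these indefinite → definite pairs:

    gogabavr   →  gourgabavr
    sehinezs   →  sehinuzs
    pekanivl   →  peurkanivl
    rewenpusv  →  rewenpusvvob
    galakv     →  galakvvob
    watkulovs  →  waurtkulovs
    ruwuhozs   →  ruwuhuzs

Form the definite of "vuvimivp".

vuurvimivp

watkulovs and sehinezs both end in -s yet inflect differently (waurtkulovs, sehinuzs), so the final letter is not what conditions the rule; the second-to-last letter is.
"vuvimivp" has second-to-last letter 'v'. The stems whose second-to-last letter is 'v' (gogabavr → gourgabavr, pekanivl → peurkanivl, watkulovs → waurtkulovs) insert -ur- after the first vowel.
So vuvimivp → vuurvimivp.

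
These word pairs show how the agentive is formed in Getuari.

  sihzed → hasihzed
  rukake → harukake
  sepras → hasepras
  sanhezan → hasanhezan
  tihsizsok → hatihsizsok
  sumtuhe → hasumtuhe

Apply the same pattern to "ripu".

haripu

Every pair shown (sihzed → hasihzed, rukake → harukake, sepras → hasepras, …) follows the same rule: add the prefix ha-.
So ripu → haripu.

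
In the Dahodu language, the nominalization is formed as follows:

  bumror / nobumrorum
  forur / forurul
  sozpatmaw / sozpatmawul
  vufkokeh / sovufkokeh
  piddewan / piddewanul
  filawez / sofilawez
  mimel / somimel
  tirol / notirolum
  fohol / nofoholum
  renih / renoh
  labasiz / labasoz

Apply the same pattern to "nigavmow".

"nigavmow" has last vowel 'o'. The stems whose last vowel is 'o' (fohol → nofoholum, tirol → notirolum, bumror → nobumrorum) add no- … -um around the stem.
The other patterns: stems whose last vowel is 'i' change the last vowel to 'o'; stems whose last vowel is 'e' add the prefix so-; stems whose last vowel is 'a' or 'u' add -ul.
So nigavmow → nonigavmowum.

nonigavmowum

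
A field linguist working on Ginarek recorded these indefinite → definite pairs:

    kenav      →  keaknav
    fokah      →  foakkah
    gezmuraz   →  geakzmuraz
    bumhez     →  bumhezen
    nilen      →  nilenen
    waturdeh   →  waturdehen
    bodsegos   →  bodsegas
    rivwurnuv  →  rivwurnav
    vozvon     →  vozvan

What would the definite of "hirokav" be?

hiakrokav

gezmuraz and bumhez both end in -z yet inflect differently (geakzmuraz, bumhezen), so the final letter is not what conditions the rule; the last vowel is.
"hirokav" has last vowel 'a'. The stems whose last vowel is 'a' (kenav → keaknav, fokah → foakkah, gezmuraz → geakzmuraz) insert -ak- after the first vowel.
So hirokav → hiakrokav.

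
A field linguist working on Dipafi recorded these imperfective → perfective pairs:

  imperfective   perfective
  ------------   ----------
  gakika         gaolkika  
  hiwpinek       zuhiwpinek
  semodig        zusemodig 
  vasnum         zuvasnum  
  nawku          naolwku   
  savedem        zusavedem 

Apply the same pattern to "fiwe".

fiolwe

vasnum and nawku both have last vowel 'u' yet inflect differently (zuvasnum, naolwku), so the last vowel is not what conditions the rule; whether the stem ends in a vowel or a consonant is.
"fiwe" ends in a vowel. The stems ending in a vowel (nawku → naolwku, gakika → gaolkika) insert -ol- after the first vowel.
The other pattern: stems ending in a consonant add the prefix zu-.
So fiwe → fiolwe.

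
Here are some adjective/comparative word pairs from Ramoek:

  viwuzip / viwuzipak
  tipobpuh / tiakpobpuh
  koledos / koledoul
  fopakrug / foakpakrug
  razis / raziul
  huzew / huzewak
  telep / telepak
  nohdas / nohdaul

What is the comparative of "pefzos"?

pefzoul

viwuzip and razis both have last vowel 'i' yet inflect differently (viwuzipak, raziul), so the last vowel is not what conditions the rule; the final letter is.
"pefzos" ends in -s. The stems ending in -s (koledos → koledoul, nohdas → nohdaul, razis → raziul) drop the final letter and add -ul.
The other patterns: stems ending in -p or -w add -ak; stems ending in -g or -h insert -ak- after the first vowel.
So pefzos → pefzoul.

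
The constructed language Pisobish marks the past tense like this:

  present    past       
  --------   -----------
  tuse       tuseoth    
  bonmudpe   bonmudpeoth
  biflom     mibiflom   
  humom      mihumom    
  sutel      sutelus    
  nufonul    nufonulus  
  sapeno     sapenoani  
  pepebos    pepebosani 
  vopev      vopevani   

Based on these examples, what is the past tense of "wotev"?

tuse and sutel both have last vowel 'e' yet inflect differently (tuseoth, sutelus), so the last vowel is not what conditions the rule; the final letter is.
"wotev" ends in -v. The one such stem in the data (vopev → vopevani) adds -ani, so the same rule applies.
The other patterns: stems ending in -e add -oth; stems ending in -m add the prefix mi-; stems ending in -l add -us.
So wotev → wotevani.

wotevani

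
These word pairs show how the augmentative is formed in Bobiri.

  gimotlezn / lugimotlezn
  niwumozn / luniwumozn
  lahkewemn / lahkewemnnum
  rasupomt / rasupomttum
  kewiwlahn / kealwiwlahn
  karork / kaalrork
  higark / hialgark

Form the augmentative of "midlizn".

lumidlizn

gimotlezn and lahkewemn both end in -n yet inflect differently (lugimotlezn, lahkewemnnum), so the final letter is not what conditions the rule; the second-to-last letter is.
"midlizn" has second-to-last letter 'z'. The stems whose second-to-last letter is 'z' (gimotlezn → lugimotlezn, niwumozn → luniwumozn) add the prefix lu-.
The other patterns: stems whose second-to-last letter is 'm' double the final consonant and add -um; stems whose second-to-last letter is 'h' or 'r' insert -al- after the first vowel.
So midlizn → lumidlizn.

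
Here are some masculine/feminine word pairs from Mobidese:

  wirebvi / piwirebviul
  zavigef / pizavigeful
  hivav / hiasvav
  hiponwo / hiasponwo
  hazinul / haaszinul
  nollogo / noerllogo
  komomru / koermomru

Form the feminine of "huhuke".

"huhuke" begins with h-. The stems beginning with h- (hivav → hiasvav, hiponwo → hiasponwo, hazinul → haaszinul) insert -as- after the first vowel.
The other patterns: stems beginning with w- or z- add pi- … -ul around the stem; stems beginning with k- or n- insert -er- after the first vowel.
So huhuke → huashuke.

huashuke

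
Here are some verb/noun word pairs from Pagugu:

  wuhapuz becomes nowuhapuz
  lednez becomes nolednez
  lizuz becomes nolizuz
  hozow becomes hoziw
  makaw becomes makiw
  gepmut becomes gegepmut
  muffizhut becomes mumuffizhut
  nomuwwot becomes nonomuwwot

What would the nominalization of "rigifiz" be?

"rigifiz" ends in -z. The stems ending in -z (wuhapuz → nowuhapuz, lednez → nolednez, lizuz → nolizuz) add the prefix no-.
The other patterns: stems ending in -w change the last vowel to 'i'; stems ending in -t repeat the first consonant+vowel as a prefix.
So rigifiz → norigifiz.

norigifiz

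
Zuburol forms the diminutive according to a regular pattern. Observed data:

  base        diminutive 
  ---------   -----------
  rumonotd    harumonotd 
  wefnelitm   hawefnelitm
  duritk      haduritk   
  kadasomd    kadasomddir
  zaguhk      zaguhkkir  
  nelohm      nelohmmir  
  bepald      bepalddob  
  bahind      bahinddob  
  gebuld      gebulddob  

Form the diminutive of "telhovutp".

rumonotd and kadasomd both end in -d yet inflect differently (harumonotd, kadasomddir), so the final letter is not what conditions the rule; the second-to-last letter is.
"telhovutp" has second-to-last letter 't'. The stems whose second-to-last letter is 't' (rumonotd → harumonotd, wefnelitm → hawefnelitm, duritk → haduritk) add the prefix ha-.
So telhovutp → hatelhovutp.

hatelhovutp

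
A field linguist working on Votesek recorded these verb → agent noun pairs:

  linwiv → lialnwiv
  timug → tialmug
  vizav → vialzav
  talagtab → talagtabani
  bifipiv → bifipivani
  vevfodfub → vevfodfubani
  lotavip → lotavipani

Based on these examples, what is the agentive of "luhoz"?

"luhoz" has 2 vowels. The stems with 2 vowels (linwiv → lialnwiv, timug → tialmug, vizav → vialzav) insert -al- after the first vowel.
The other pattern: stems with 3 vowels add -ani.
So luhoz → lualhoz.

lualhoz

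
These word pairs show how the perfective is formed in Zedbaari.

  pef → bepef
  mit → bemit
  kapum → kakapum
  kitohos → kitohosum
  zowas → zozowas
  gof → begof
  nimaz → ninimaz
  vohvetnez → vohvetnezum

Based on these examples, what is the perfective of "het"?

behet

zowas and kitohos both end in -s yet inflect differently (zozowas, kitohosum), so the final letter is not what conditions the rule; the number of vowels is.
"het" has 1 vowel. The stems with 1 vowel (gof → begof, pef → bepef, mit → bemit) add the prefix be-.
The other patterns: stems with 2 vowels repeat the first consonant+vowel as a prefix; stems with 3 vowels add -um.
So het → behet.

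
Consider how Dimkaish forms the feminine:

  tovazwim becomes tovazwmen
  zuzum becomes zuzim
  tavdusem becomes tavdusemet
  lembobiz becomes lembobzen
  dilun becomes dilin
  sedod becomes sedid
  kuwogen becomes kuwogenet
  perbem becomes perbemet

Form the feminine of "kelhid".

kelhden

"kelhid" has last vowel 'i'. The stems whose last vowel is 'i' (lembobiz → lembobzen, tovazwim → tovazwmen) delete the last vowel and add -en.
So kelhid → kelhden.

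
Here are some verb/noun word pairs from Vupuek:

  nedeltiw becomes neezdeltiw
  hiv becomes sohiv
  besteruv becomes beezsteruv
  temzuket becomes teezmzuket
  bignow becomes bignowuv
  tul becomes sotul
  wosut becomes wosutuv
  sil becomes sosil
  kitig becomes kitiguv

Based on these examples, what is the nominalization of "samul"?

samuluv

hiv and besteruv both end in -v yet inflect differently (sohiv, beezsteruv), so the final letter is not what conditions the rule; the number of vowels is.
"samul" has 2 vowels. The stems with 2 vowels (wosut → wosutuv, bignow → bignowuv, kitig → kitiguv) add -uv.
So samul → samuluv.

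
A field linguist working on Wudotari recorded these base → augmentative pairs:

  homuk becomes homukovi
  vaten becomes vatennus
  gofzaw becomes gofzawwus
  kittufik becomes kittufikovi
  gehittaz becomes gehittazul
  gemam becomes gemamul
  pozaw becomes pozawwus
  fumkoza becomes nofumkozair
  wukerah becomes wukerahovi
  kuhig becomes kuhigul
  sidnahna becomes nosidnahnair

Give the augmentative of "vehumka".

"vehumka" ends in -a. The stems ending in -a (fumkoza → nofumkozair, sidnahna → nosidnahnair) add no- … -ir around the stem.
So vehumka → novehumkair.

novehumkair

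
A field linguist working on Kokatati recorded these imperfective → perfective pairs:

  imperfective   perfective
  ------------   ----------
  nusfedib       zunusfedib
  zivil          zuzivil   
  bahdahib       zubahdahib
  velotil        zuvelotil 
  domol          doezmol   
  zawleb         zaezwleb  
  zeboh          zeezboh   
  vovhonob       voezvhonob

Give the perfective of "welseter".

weezlseter

"welseter" has last vowel 'e'. The one such stem in the data (zawleb → zaezwleb) inserts -ez- after the first vowel (as do domol, zeboh), so the same rule applies.
So welseter → weezlseter.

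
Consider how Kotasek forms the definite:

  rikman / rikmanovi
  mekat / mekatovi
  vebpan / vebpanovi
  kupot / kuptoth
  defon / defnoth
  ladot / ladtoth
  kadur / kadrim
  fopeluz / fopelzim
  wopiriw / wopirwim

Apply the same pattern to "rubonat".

rubonatovi

"rubonat" has last vowel 'a'. The stems whose last vowel is 'a' (rikman → rikmanovi, mekat → mekatovi, vebpan → vebpanovi) add -ovi.
So rubonat → rubonatovi.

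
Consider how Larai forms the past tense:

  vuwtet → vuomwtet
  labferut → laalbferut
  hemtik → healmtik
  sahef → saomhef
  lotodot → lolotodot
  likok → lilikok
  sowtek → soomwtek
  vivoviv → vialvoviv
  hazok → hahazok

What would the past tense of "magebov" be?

mamagebov

sowtek and hazok both end in -k yet inflect differently (soomwtek, hahazok), so the final letter is not what conditions the rule; the last vowel is.
"magebov" has last vowel 'o'. The stems whose last vowel is 'o' (hazok → hahazok, lotodot → lolotodot, likok → lilikok) repeat the first consonant+vowel as a prefix.
The other patterns: stems whose last vowel is 'e' insert -om- after the first vowel; stems whose last vowel is 'i' or 'u' insert -al- after the first vowel.
So magebov → mamagebov.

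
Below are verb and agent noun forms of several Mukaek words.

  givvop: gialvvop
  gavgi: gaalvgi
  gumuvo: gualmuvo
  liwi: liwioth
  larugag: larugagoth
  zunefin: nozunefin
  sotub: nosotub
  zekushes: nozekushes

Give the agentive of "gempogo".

gavgi and liwi both end in -i yet inflect differently (gaalvgi, liwioth), so the final letter is not what conditions the rule; the first letter is.
"gempogo" begins with g-. The stems beginning with g- (givvop → gialvvop, gavgi → gaalvgi, gumuvo → gualmuvo) insert -al- after the first vowel.
The other patterns: stems beginning with l- add -oth; stems beginning with s- or z- add the prefix no-.
So gempogo → gealmpogo.

gealmpogo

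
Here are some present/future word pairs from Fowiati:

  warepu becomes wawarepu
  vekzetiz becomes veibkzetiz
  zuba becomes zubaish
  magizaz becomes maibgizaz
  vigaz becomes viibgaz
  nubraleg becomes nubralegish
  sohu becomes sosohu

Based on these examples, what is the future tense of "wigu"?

wiwigu

"wigu" ends in -u. The stems ending in -u (sohu → sosohu, warepu → wawarepu) repeat the first consonant+vowel as a prefix.
The other patterns: stems ending in -z insert -ib- after the first vowel; stems ending in -a or -g add -ish.
So wigu → wiwigu.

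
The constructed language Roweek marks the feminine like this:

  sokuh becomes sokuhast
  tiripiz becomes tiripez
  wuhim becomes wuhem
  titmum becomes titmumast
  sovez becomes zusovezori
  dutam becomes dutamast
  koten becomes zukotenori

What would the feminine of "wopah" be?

wopahast

sovez and tiripiz both end in -z yet inflect differently (zusovezori, tiripez), so the final letter is not what conditions the rule; the last vowel is.
"wopah" has last vowel 'a'. The one such stem in the data (dutam → dutamast) adds -ast, so the same rule applies.
So wopah → wopahast.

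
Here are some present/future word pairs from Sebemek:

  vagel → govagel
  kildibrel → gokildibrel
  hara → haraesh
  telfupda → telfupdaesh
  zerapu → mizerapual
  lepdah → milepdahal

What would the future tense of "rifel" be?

hara and lepdah both have last vowel 'a' yet inflect differently (haraesh, milepdahal), so the last vowel is not what conditions the rule; the final letter is.
"rifel" ends in -l. The stems ending in -l (vagel → govagel, kildibrel → gokildibrel) add the prefix go-.
So rifel → gorifel.

gorifel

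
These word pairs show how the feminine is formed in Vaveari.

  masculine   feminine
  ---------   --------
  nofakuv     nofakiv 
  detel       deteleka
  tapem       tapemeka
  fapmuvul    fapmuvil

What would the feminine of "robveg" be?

"robveg" has last vowel 'e'. The stems whose last vowel is 'e' (tapem → tapemeka, detel → deteleka) add -eka.
So robveg → robvegeka.

robvegeka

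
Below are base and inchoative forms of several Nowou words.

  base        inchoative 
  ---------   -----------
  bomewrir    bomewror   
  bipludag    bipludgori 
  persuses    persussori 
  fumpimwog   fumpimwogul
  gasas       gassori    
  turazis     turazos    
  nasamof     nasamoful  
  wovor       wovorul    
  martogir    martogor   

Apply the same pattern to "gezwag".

wovor and martogir both end in -r yet inflect differently (wovorul, martogor), so the final letter is not what conditions the rule; the last vowel is.
"gezwag" has last vowel 'a'. The stems whose last vowel is 'a' (bipludag → bipludgori, gasas → gassori) delete the last vowel and add -ori.
So gezwag → gezwgori.

gezwgori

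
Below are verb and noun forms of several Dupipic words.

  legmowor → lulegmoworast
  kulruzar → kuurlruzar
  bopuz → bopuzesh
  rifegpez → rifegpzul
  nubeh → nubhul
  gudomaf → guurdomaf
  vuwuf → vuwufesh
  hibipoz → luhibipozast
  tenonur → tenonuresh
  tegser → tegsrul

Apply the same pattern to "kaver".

kavrul

"kaver" has last vowel 'e'. The stems whose last vowel is 'e' (tegser → tegsrul, rifegpez → rifegpzul, nubeh → nubhul) delete the last vowel and add -ul.
The other patterns: stems whose last vowel is 'u' add -esh; stems whose last vowel is 'o' add lu- … -ast around the stem; stems whose last vowel is 'a' insert -ur- after the first vowel.
So kaver → kavrul.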